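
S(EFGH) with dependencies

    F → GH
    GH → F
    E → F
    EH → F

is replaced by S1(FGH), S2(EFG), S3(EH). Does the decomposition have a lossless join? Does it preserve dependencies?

Lossless test (chase): Rows 1 and 2 agree on F; apply F→GH and equate their GH entries. Rows 2 and 3 agree on E; apply E→F and equate their F entries. Rows 1 and 3 agree on F; apply F→GH and equate their GH entries. Row 2 is now all distinguished symbols — the join is lossless.
Dependency preservation: EH → F is not contained in any single fragment, but the restricted closure of its left-hand side across the fragments still reaches the right-hand side; the remaining FDs each lie inside some fragment. All dependencies are preserved.

lossless and dependency-preserving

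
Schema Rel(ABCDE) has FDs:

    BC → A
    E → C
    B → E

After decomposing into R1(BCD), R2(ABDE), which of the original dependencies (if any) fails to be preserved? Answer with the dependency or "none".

Check E → C: no single fragment contains all of {CE}, and the restricted closure of {E} across the fragments never reaches {C}.
BC → A is preserved.
B → E is preserved.

E → C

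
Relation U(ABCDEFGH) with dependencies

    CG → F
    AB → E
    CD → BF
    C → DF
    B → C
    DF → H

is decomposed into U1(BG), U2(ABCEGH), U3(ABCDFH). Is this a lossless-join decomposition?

Yes

Chase test. Columns are ABCDEFGH; row i has aⱼ where attribute j ∈ Ui, else bᵢⱼ.
Initial tableau (one row per fragment):
  row 1: b11 a2 b13 b14 b15 b16 a7 b18
  row 2: a1 a2 a3 b24 a5 b26 a7 a8
  row 3: a1 a2 a3 a4 b35 a6 b37 a8
Rows 2 and 3 agree on AB; apply AB→E and equate their E entries.
Rows 2 and 3 agree on C; apply C→DF and equate their DF entries.
Rows 1 and 2 agree on B; apply B→C and equate their C entries.
Rows 1 and 2 agree on CG; apply CG→F and equate their F entries.
Rows 1 and 2 agree on C; apply C→DF and equate their DF entries.
Rows 1 and 2 agree on DF; apply DF→H and equate their H entries.
Row 2 is now all distinguished symbols — the join is lossless.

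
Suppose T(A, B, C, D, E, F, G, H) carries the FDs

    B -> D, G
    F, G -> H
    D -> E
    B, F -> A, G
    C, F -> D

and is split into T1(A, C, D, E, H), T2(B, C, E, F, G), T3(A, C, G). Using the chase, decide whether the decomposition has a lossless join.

Chase test. Columns are A, B, C, D, E, F, G, H; row i has aⱼ where attribute j ∈ Ti, else bᵢⱼ.
Initial tableau (one row per fragment):
  row 1: a1 b12 a3 a4 a5 b16 b17 a8
  row 2: b21 a2 a3 b24 a5 a6 a7 b28
  row 3: a1 b32 a3 b34 b35 b36 a7 b38
No row becomes fully distinguished — the join is lossy.

No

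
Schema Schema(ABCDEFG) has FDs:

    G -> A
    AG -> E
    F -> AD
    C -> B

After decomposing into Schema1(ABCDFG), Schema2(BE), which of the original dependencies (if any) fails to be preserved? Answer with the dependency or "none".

AG -> E

Check AG → E: no single fragment contains all of {AEG}, and the restricted closure of {AG} across the fragments never reaches {E}.
G → A is preserved.
F → AD is preserved.
C → B is preserved.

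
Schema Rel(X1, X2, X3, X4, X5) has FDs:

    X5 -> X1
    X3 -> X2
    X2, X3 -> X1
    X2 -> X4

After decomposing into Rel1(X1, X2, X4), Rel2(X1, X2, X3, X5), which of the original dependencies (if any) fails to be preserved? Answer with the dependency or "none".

X5 → X1 lies within Rel2.
X3 → X2 lies within Rel2.
X2, X3 → X1 lies within Rel2.
X2 → X4 lies within Rel1.
Every dependency is enforceable on the fragments, so the decomposition is dependency-preserving.

none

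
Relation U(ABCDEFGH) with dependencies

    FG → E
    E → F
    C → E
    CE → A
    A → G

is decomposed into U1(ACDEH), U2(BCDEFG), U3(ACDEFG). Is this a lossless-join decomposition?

No

Chase test. Columns are ABCDEFGH; row i has aⱼ where attribute j ∈ Ui, else bᵢⱼ.
Initial tableau (one row per fragment):
  row 1: a1 b12 a3 a4 a5 b16 b17 a8
  row 2: b21 a2 a3 a4 a5 a6 a7 b28
  row 3: a1 b32 a3 a4 a5 a6 a7 b38
Rows 1 and 2 agree on E; apply E→F and equate their F entries.
Rows 1 and 2 agree on CE; apply CE→A and equate their A entries.
Rows 1 and 2 agree on A; apply A→G and equate their G entries.
No row becomes fully distinguished — the join is lossy.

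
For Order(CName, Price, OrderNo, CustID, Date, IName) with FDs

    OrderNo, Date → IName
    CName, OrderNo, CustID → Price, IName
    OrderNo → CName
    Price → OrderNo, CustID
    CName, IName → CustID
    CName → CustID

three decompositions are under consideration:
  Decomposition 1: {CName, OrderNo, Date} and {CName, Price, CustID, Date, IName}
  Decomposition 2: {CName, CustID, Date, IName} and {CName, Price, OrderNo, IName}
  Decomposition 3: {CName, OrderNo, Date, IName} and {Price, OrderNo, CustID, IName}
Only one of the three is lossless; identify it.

Decomposition 1: common = {CName, Date}, closure = {CName, CustID, Date} → lossy.
Decomposition 2: common = {CName, IName}, closure = {CName, CustID, IName} → lossy.
Decomposition 3: common = {OrderNo, IName}, closure = {CName, Price, OrderNo, CustID, IName} → lossless.

Decomposition 3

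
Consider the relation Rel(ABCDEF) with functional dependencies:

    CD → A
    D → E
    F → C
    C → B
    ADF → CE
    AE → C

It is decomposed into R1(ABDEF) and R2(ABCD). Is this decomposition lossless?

Common attributes: R1 ∩ R2 = {ABD}.
Closure of {ABD}: D → E applies, adding E; AE → C applies, adding C. So (ABD)⁺ = {ABCDE}.
This closure contains every attribute of R2, so R1 ∩ R2 → R2. The join is lossless.

Yes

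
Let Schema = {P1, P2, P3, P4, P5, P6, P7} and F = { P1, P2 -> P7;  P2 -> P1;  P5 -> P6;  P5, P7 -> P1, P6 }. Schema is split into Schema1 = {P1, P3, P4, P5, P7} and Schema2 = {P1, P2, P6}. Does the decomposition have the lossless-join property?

No

Common attributes: Schema1 ∩ Schema2 = {P1}.
No dependency enlarges {P1}, so (P1)⁺ = {P1}.
The closure contains neither all of Schema1 = {P1, P3, P4, P5, P7} nor all of Schema2 = {P1, P2, P6}, so the common attributes are not a superkey of either fragment. The join is lossy.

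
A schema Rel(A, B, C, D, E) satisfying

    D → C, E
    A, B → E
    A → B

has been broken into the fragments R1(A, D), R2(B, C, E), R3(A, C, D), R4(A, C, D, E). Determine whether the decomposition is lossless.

Chase test. Columns are A, B, C, D, E; row i has aⱼ where attribute j ∈ Ri, else bᵢⱼ.
Initial tableau (one row per fragment):
  row 1: a1 b12 b13 a4 b15
  row 2: b21 a2 a3 b24 a5
  row 3: a1 b32 a3 a4 b35
  row 4: a1 b42 a3 a4 a5
Rows 1 and 3 agree on D; apply D→C, E and equate their C, E entries.
Rows 1 and 4 agree on D; apply D→C, E and equate their C, E entries.
Rows 1 and 3 agree on A; apply A→B and equate their B entries.
Rows 1 and 4 agree on A; apply A→B and equate their B entries.
No row becomes fully distinguished — the join is lossy.

No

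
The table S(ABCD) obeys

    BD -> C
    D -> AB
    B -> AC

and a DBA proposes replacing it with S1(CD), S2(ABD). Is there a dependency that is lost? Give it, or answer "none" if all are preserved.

B -> AC

Check B → AC: no single fragment contains all of {ABC}, and the restricted closure of {B} across the fragments never reaches {AC}.
BD → C is preserved.
D → AB is preserved.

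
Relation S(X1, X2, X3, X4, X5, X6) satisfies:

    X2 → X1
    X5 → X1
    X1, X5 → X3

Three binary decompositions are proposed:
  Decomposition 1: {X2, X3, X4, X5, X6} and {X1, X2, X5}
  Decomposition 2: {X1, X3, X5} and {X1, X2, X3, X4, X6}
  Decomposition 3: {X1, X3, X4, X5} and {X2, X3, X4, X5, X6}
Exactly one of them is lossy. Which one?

Decomposition 2

Decomposition 1: common = {X2, X5}, closure = {X1, X2, X3, X5} → lossless.
Decomposition 2: common = {X1, X3}, closure = {X1, X3} → lossy.
Decomposition 3: common = {X3, X4, X5}, closure = {X1, X3, X4, X5} → lossless.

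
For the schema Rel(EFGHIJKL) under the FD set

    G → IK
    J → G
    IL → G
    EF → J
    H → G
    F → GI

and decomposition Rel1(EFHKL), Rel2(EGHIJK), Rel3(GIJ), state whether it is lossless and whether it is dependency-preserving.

Lossless test (chase): Rows 2 and 3 agree on G; apply G→IK and equate their IK entries. Rows 1 and 2 agree on H; apply H→G and equate their G entries. Rows 1 and 2 agree on G; apply G→IK and equate their IK entries. No row becomes fully distinguished — the join is lossy.
Dependency preservation: the restricted closure of {IL} across the fragments never reaches {G}, so IL → G cannot be enforced without a join — not preserved.

lossy and not dependency-preserving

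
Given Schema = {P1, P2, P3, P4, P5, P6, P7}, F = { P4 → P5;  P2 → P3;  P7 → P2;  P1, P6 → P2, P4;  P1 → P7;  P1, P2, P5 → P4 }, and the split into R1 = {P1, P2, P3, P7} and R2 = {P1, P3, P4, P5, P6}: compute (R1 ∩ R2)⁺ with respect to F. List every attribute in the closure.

P1, P2, P3, P7

R1 ∩ R2 = {P1, P3}.
P1 → P7 applies, adding P7
P7 → P2 applies, adding P2
Closure: {P1, P2, P3, P7}.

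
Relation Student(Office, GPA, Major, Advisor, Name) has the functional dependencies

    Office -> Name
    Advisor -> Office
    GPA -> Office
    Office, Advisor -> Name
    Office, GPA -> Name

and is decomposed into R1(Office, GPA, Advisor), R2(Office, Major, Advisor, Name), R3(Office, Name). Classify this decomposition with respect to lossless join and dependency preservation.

lossy but dependency-preserving

Lossless test (chase): Rows 1 and 2 agree on Office; apply Office→Name and equate their Name entries. No row becomes fully distinguished — the join is lossy.
Dependency preservation: Office, GPA → Name is not contained in any single fragment, but the restricted closure of its left-hand side across the fragments still reaches the right-hand side; the remaining FDs each lie inside some fragment. All dependencies are preserved.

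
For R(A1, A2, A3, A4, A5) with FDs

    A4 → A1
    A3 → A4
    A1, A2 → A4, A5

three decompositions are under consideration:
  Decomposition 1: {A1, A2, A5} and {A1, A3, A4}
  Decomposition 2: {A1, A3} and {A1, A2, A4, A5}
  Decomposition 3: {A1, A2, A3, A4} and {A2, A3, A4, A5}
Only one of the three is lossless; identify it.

Decomposition 1: common = {A1}, closure = {A1} → lossy.
Decomposition 2: common = {A1}, closure = {A1} → lossy.
Decomposition 3: common = {A2, A3, A4}, closure = {A1, A2, A3, A4, A5} → lossless.

Decomposition 3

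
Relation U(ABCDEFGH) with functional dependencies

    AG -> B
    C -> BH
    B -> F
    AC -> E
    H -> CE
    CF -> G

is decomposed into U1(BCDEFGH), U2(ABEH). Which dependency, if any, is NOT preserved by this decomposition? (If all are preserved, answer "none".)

AG -> B

Check AG → B: no single fragment contains all of {ABG}, and the restricted closure of {AG} across the fragments never reaches {B}.
C → BH is preserved.
B → F is preserved.
AC → E is preserved.
H → CE is preserved.
CF → G is preserved.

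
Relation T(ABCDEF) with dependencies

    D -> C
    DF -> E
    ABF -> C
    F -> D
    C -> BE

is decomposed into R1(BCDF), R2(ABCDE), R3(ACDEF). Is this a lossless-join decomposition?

Chase test. Columns are ABCDEF; row i has aⱼ where attribute j ∈ Ri, else bᵢⱼ.
Initial tableau (one row per fragment):
  row 1: b11 a2 a3 a4 b15 a6
  row 2: a1 a2 a3 a4 a5 b26
  row 3: a1 b32 a3 a4 a5 a6
Rows 1 and 3 agree on DF; apply DF→E and equate their E entries.
Rows 1 and 3 agree on C; apply C→BE and equate their BE entries.
Row 3 is now all distinguished symbols — the join is lossless.

Yes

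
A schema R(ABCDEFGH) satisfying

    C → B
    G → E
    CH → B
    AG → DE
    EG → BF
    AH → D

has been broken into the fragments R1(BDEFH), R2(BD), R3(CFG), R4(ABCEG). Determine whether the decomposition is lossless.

Chase test. Columns are ABCDEFGH; row i has aⱼ where attribute j ∈ Ri, else bᵢⱼ.
Initial tableau (one row per fragment):
  row 1: b11 a2 b13 a4 a5 a6 b17 a8
  row 2: b21 a2 b23 a4 b25 b26 b27 b28
  row 3: b31 b32 a3 b34 b35 a6 a7 b38
  row 4: a1 a2 a3 b44 a5 b46 a7 b48
Rows 3 and 4 agree on C; apply C→B and equate their B entries.
Rows 3 and 4 agree on G; apply G→E and equate their E entries.
Rows 3 and 4 agree on EG; apply EG→BF and equate their BF entries.
No row becomes fully distinguished — the join is lossy.

No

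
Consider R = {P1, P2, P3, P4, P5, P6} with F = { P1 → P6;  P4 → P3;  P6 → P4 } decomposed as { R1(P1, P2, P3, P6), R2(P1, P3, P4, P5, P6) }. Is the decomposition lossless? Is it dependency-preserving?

Lossless test: (P1, P3, P6)⁺ = {P1, P3, P4, P6}, which is a superkey of neither fragment — lossy.
Dependency preservation: every FD's attributes lie within a single fragment, so each can be enforced locally — preserved.

lossy but dependency-preserving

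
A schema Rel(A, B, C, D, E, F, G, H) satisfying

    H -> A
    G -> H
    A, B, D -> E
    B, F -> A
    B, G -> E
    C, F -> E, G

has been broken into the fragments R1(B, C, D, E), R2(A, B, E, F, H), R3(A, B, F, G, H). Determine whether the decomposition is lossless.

No

Chase test. Columns are A, B, C, D, E, F, G, H; row i has aⱼ where attribute j ∈ Ri, else bᵢⱼ.
Initial tableau (one row per fragment):
  row 1: b11 a2 a3 a4 a5 b16 b17 b18
  row 2: a1 a2 b23 b24 a5 a6 b27 a8
  row 3: a1 a2 b33 b34 b35 a6 a7 a8
No row becomes fully distinguished — the join is lossy.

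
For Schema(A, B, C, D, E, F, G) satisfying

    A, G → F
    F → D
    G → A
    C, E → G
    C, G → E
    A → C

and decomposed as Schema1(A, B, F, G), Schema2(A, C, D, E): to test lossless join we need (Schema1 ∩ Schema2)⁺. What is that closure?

A, C

Schema1 ∩ Schema2 = {A}.
A → C applies, adding C
Closure: {A, C}.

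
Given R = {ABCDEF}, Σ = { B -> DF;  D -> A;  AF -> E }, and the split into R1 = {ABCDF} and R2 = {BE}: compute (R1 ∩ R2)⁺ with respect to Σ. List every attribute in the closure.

ABDEF

R1 ∩ R2 = {B}.
B → DF applies, adding DF
D → A applies, adding A
AF → E applies, adding E
Closure: {ABDEF}.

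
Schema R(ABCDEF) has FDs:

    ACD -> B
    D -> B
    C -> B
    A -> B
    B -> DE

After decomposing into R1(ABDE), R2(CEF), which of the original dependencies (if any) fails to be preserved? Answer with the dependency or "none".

Check C → B: no single fragment contains all of {BC}, and the restricted closure of {C} across the fragments never reaches {B}.
ACD → B is preserved.
D → B is preserved.
A → B is preserved.
B → DE is preserved.

C -> B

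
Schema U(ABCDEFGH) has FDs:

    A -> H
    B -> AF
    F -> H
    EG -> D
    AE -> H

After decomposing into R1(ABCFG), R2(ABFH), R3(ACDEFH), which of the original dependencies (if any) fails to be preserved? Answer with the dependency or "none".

Check EG → D: no single fragment contains all of {DEG}, and the restricted closure of {EG} across the fragments never reaches {D}.
A → H is preserved.
B → AF is preserved.
F → H is preserved.
AE → H is preserved.

EG -> D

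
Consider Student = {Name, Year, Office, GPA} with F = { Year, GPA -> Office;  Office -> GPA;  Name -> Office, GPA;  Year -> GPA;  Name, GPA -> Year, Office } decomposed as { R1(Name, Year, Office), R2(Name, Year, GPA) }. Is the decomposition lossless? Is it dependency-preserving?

lossless but not dependency-preserving

Lossless test: (Name, Year)⁺ = {Name, Year, Office, GPA}, which contains all of one fragment — lossless.
Dependency preservation: the restricted closure of {Office} across the fragments never reaches {GPA}, so Office → GPA cannot be enforced without a join — not preserved.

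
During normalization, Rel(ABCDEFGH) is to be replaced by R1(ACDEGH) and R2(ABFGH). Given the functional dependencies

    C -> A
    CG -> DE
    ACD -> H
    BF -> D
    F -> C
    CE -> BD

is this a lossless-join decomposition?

No

Common attributes: R1 ∩ R2 = {AGH}.
No dependency enlarges {AGH}, so (AGH)⁺ = {AGH}.
The closure contains neither all of R1 = {ACDEGH} nor all of R2 = {ABFGH}, so the common attributes are not a superkey of either fragment. The join is lossy.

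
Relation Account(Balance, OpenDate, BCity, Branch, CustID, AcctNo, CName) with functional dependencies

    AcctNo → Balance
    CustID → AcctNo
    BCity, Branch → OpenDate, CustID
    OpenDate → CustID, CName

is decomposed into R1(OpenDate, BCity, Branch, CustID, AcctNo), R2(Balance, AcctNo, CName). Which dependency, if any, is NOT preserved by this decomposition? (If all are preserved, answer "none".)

OpenDate → CustID, CName

Check OpenDate → CustID, CName: no single fragment contains all of {OpenDate, CustID, CName}, and the restricted closure of {OpenDate} across the fragments never reaches {CustID, CName}.
AcctNo → Balance is preserved.
CustID → AcctNo is preserved.
BCity, Branch → OpenDate, CustID is preserved.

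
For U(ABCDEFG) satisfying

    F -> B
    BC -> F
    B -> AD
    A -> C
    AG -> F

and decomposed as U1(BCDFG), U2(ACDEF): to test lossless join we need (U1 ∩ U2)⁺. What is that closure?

U1 ∩ U2 = {CDF}.
F → B applies, adding B
B → AD applies, adding A
Closure: {ABCDF}.

ABCDF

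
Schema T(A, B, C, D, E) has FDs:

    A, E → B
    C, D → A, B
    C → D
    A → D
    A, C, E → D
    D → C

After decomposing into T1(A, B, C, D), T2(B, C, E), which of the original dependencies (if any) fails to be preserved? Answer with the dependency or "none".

none

A, E → B: restricted closure across fragments reaches B.
C, D → A, B lies within T1.
C → D lies within T1.
A → D lies within T1.
A, C, E → D: restricted closure across fragments reaches D.
D → C lies within T1.
Every dependency is enforceable on the fragments, so the decomposition is dependency-preserving.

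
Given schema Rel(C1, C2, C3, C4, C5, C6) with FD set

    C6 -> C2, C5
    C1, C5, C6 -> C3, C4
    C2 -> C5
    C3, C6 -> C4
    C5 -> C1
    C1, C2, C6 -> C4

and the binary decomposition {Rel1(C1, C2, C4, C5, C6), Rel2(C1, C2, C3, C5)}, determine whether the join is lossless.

Common attributes: Rel1 ∩ Rel2 = {C1, C2, C5}.
No dependency enlarges {C1, C2, C5}, so (C1, C2, C5)⁺ = {C1, C2, C5}.
The closure contains neither all of Rel1 = {C1, C2, C4, C5, C6} nor all of Rel2 = {C1, C2, C3, C5}, so the common attributes are not a superkey of either fragment. The join is lossy.

No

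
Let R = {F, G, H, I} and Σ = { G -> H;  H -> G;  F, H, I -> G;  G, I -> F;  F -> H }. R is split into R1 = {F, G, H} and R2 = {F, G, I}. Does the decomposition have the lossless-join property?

Yes

Common attributes: R1 ∩ R2 = {F, G}.
Closure of {F, G}: G → H applies, adding H. So (F, G)⁺ = {F, G, H}.
This closure contains every attribute of R1, so R1 ∩ R2 → R1. The join is lossless.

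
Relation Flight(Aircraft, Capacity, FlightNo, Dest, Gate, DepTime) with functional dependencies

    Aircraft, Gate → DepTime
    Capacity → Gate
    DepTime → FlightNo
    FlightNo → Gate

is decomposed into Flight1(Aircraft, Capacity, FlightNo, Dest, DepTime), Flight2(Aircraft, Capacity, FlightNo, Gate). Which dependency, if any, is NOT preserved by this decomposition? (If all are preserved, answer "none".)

none

Aircraft, Gate → DepTime: restricted closure across fragments reaches DepTime.
Capacity → Gate lies within Flight2.
DepTime → FlightNo lies within Flight1.
FlightNo → Gate lies within Flight2.
Every dependency is enforceable on the fragments, so the decomposition is dependency-preserving.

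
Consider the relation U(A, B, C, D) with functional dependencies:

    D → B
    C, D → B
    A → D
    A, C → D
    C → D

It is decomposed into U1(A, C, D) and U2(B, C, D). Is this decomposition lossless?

Common attributes: U1 ∩ U2 = {C, D}.
Closure of {C, D}: D → B applies, adding B. So (C, D)⁺ = {B, C, D}.
This closure contains every attribute of U2, so U1 ∩ U2 → U2. The join is lossless.

Yes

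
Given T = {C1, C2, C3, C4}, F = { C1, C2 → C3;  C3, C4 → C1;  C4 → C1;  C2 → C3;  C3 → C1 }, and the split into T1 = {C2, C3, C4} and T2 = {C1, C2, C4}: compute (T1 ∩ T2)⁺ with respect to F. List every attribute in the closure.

T1 ∩ T2 = {C2, C4}.
C4 → C1 applies, adding C1
C2 → C3 applies, adding C3
Closure: {C1, C2, C3, C4}.

C1, C2, C3, C4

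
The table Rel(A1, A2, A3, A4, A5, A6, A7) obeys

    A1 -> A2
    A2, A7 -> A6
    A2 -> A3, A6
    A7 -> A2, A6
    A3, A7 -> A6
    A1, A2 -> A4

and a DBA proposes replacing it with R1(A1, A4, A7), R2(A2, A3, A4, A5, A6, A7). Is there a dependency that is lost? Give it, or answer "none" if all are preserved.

A1 -> A2

Check A1 → A2: no single fragment contains all of {A1, A2}, and the restricted closure of {A1} across the fragments never reaches {A2}.
A2, A7 → A6 is preserved.
A2 → A3, A6 is preserved.
A7 → A2, A6 is preserved.
A3, A7 → A6 is preserved.
A1, A2 → A4 is preserved.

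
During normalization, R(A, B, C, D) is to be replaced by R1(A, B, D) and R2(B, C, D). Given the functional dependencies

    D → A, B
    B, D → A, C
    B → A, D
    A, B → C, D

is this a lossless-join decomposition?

Common attributes: R1 ∩ R2 = {B, D}.
Closure of {B, D}: D → A, B applies, adding A; B, D → A, C applies, adding C. So (B, D)⁺ = {A, B, C, D}.
This closure contains every attribute of R1, so R1 ∩ R2 → R1. The join is lossless.

Yes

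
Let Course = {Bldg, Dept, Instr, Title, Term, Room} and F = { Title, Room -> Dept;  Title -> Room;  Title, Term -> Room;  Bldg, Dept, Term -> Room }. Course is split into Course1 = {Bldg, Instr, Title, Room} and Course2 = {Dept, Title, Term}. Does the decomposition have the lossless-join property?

No

Common attributes: Course1 ∩ Course2 = {Title}.
Closure of {Title}: Title → Room applies, adding Room; Title, Room → Dept applies, adding Dept. So (Title)⁺ = {Dept, Title, Room}.
The closure contains neither all of Course1 = {Bldg, Instr, Title, Room} nor all of Course2 = {Dept, Title, Term}, so the common attributes are not a superkey of either fragment. The join is lossy.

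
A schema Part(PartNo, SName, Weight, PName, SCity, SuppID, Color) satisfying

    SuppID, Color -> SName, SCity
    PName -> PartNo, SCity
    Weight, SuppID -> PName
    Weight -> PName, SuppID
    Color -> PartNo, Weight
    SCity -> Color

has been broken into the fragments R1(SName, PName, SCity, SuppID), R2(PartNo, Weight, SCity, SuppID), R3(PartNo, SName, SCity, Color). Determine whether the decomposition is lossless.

Chase test. Columns are PartNo, SName, Weight, PName, SCity, SuppID, Color; row i has aⱼ where attribute j ∈ Ri, else bᵢⱼ.
Initial tableau (one row per fragment):
  row 1: b11 a2 b13 a4 a5 a6 b17
  row 2: a1 b22 a3 b24 a5 a6 b27
  row 3: a1 a2 b33 b34 a5 b36 a7
Rows 1 and 2 agree on SCity; apply SCity→Color and equate their Color entries.
Rows 1 and 3 agree on SCity; apply SCity→Color and equate their Color entries.
Rows 1 and 2 agree on SuppID, Color; apply SuppID, Color→SName, SCity and equate their SName, SCity entries.
Rows 1 and 2 agree on Color; apply Color→PartNo, Weight and equate their PartNo, Weight entries.
Rows 1 and 3 agree on Color; apply Color→PartNo, Weight and equate their PartNo, Weight entries.
Rows 1 and 2 agree on Weight, SuppID; apply Weight, SuppID→PName and equate their PName entries.
Rows 1 and 3 agree on Weight; apply Weight→PName, SuppID and equate their PName, SuppID entries.
Row 1 is now all distinguished symbols — the join is lossless.

Yes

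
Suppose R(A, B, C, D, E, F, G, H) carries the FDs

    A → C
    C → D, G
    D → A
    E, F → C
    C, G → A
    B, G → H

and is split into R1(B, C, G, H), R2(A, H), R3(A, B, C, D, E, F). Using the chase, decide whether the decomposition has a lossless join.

Chase test. Columns are A, B, C, D, E, F, G, H; row i has aⱼ where attribute j ∈ Ri, else bᵢⱼ.
Initial tableau (one row per fragment):
  row 1: b11 a2 a3 b14 b15 b16 a7 a8
  row 2: a1 b22 b23 b24 b25 b26 b27 a8
  row 3: a1 a2 a3 a4 a5 a6 b37 b38
Rows 2 and 3 agree on A; apply A→C and equate their C entries.
Rows 1 and 2 agree on C; apply C→D, G and equate their D, G entries.
Rows 1 and 3 agree on C; apply C→D, G and equate their D, G entries.
Rows 1 and 2 agree on D; apply D→A and equate their A entries.
Rows 1 and 3 agree on B, G; apply B, G→H and equate their H entries.
Row 3 is now all distinguished symbols — the join is lossless.

Yes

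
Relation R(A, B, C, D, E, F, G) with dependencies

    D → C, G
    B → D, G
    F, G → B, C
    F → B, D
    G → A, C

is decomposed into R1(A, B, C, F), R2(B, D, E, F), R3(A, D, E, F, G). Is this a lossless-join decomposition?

Chase test. Columns are A, B, C, D, E, F, G; row i has aⱼ where attribute j ∈ Ri, else bᵢⱼ.
Initial tableau (one row per fragment):
  row 1: a1 a2 a3 b14 b15 a6 b17
  row 2: b21 a2 b23 a4 a5 a6 b27
  row 3: a1 b32 b33 a4 a5 a6 a7
Rows 2 and 3 agree on D; apply D→C, G and equate their C, G entries.
Rows 1 and 2 agree on B; apply B→D, G and equate their D, G entries.
Rows 1 and 2 agree on F, G; apply F, G→B, C and equate their B, C entries.
Rows 1 and 3 agree on F, G; apply F, G→B, C and equate their B, C entries.
Rows 1 and 2 agree on G; apply G→A, C and equate their A, C entries.
Row 2 is now all distinguished symbols — the join is lossless.

Yes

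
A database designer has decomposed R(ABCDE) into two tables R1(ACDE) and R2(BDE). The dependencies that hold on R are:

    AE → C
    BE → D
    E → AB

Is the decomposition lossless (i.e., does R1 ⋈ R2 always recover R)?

Yes

Common attributes: R1 ∩ R2 = {DE}.
Closure of {DE}: E → AB applies, adding AB; AE → C applies, adding C. So (DE)⁺ = {ABCDE}.
This closure contains every attribute of R1, so R1 ∩ R2 → R1. The join is lossless.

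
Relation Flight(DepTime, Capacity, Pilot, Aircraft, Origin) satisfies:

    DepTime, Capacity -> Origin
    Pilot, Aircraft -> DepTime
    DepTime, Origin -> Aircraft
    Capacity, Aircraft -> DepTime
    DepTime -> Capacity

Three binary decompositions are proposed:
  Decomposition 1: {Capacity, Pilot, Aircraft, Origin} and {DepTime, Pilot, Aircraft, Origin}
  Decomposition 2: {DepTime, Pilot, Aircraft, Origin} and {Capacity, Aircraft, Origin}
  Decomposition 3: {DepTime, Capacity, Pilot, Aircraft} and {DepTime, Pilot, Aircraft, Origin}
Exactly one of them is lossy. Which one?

Decomposition 1: common = {Pilot, Aircraft, Origin}, closure = {DepTime, Capacity, Pilot, Aircraft, Origin} → lossless.
Decomposition 2: common = {Aircraft, Origin}, closure = {Aircraft, Origin} → lossy.
Decomposition 3: common = {DepTime, Pilot, Aircraft}, closure = {DepTime, Capacity, Pilot, Aircraft, Origin} → lossless.

Decomposition 2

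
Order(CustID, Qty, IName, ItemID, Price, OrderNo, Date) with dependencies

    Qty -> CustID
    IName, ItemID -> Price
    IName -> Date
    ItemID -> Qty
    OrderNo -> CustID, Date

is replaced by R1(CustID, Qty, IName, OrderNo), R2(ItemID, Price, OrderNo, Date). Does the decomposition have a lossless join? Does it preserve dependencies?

Lossless test: (OrderNo)⁺ = {CustID, OrderNo, Date}, which is a superkey of neither fragment — lossy.
Dependency preservation: the restricted closure of {IName, ItemID} across the fragments never reaches {Price}, so IName, ItemID → Price cannot be enforced without a join — not preserved.

lossy and not dependency-preserving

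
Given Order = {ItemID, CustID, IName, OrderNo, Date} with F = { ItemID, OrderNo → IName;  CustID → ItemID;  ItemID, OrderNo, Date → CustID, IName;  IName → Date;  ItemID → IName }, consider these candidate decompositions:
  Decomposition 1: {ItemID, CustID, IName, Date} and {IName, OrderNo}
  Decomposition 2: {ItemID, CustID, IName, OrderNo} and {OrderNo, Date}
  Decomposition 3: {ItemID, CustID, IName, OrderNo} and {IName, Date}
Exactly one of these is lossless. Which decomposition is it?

Decomposition 1: common = {IName}, closure = {IName, Date} → lossy.
Decomposition 2: common = {OrderNo}, closure = {OrderNo} → lossy.
Decomposition 3: common = {IName}, closure = {IName, Date} → lossless.

Decomposition 3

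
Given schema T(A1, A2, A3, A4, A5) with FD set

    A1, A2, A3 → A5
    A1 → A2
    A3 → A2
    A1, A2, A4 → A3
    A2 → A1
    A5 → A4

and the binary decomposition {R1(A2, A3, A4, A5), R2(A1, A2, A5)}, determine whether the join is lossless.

Yes

Common attributes: R1 ∩ R2 = {A2, A5}.
Closure of {A2, A5}: A2 → A1 applies, adding A1; A5 → A4 applies, adding A4; A1, A2, A4 → A3 applies, adding A3. So (A2, A5)⁺ = {A1, A2, A3, A4, A5}.
This closure contains every attribute of R1, so R1 ∩ R2 → R1. The join is lossless.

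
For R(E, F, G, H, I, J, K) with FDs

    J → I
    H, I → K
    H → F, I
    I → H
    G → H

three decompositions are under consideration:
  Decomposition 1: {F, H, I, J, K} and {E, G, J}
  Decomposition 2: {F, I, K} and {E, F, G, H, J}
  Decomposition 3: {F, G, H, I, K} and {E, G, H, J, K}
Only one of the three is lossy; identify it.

Decomposition 2

Decomposition 1: common = {J}, closure = {F, H, I, J, K} → lossless.
Decomposition 2: common = {F}, closure = {F} → lossy.
Decomposition 3: common = {G, H, K}, closure = {F, G, H, I, K} → lossless.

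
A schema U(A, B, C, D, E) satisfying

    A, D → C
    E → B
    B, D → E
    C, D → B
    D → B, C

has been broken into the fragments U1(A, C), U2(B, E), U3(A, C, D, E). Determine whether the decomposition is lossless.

Chase test. Columns are A, B, C, D, E; row i has aⱼ where attribute j ∈ Ui, else bᵢⱼ.
Initial tableau (one row per fragment):
  row 1: a1 b12 a3 b14 b15
  row 2: b21 a2 b23 b24 a5
  row 3: a1 b32 a3 a4 a5
Rows 2 and 3 agree on E; apply E→B and equate their B entries.
Row 3 is now all distinguished symbols — the join is lossless.

Yes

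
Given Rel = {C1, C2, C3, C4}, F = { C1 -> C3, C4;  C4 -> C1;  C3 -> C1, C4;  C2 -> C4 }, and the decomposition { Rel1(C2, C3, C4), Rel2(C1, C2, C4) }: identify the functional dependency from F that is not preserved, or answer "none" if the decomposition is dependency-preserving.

none

C1 → C3, C4: restricted closure across fragments reaches C3, C4.
C4 → C1 lies within Rel2.
C3 → C1, C4: restricted closure across fragments reaches C1, C4.
C2 → C4 lies within Rel1.
Every dependency is enforceable on the fragments, so the decomposition is dependency-preserving.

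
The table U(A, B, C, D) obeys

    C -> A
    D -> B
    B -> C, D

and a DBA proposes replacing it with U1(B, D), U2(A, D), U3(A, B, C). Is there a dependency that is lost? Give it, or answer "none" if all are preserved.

C → A lies within U3.
D → B lies within U1.
B → C, D: restricted closure across fragments reaches C, D.
Every dependency is enforceable on the fragments, so the decomposition is dependency-preserving.

none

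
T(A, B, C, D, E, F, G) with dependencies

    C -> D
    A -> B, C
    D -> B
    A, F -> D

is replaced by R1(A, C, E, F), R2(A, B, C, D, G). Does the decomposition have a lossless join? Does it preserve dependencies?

Lossless test: (A, C)⁺ = {A, B, C, D}, which is a superkey of neither fragment — lossy.
Dependency preservation: A, F → D is not contained in any single fragment, but the restricted closure of its left-hand side across the fragments still reaches the right-hand side; the remaining FDs each lie inside some fragment. All dependencies are preserved.

lossy but dependency-preserving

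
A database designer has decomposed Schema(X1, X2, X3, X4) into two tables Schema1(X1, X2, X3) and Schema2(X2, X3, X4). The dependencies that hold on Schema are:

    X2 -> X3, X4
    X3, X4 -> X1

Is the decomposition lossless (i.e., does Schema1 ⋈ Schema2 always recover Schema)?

Common attributes: Schema1 ∩ Schema2 = {X2, X3}.
Closure of {X2, X3}: X2 → X3, X4 applies, adding X4; X3, X4 → X1 applies, adding X1. So (X2, X3)⁺ = {X1, X2, X3, X4}.
This closure contains every attribute of Schema1, so Schema1 ∩ Schema2 → Schema1. The join is lossless.

Yes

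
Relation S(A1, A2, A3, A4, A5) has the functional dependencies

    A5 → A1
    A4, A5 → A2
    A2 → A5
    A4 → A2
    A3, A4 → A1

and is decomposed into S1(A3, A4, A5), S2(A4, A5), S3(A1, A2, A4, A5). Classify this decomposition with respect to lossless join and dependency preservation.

lossless and dependency-preserving

Lossless test (chase): Rows 1 and 2 agree on A5; apply A5→A1 and equate their A1 entries. Rows 1 and 3 agree on A5; apply A5→A1 and equate their A1 entries. Rows 1 and 2 agree on A4, A5; apply A4, A5→A2 and equate their A2 entries. Rows 1 and 3 agree on A4, A5; apply A4, A5→A2 and equate their A2 entries. Row 1 is now all distinguished symbols — the join is lossless.
Dependency preservation: A3, A4 → A1 is not contained in any single fragment, but the restricted closure of its left-hand side across the fragments still reaches the right-hand side; the remaining FDs each lie inside some fragment. All dependencies are preserved.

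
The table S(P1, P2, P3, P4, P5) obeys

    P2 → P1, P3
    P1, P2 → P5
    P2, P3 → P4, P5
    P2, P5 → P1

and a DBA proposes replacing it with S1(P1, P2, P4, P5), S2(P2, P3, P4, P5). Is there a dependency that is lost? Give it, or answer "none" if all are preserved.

none

P2 → P1, P3: restricted closure across fragments reaches P1, P3.
P1, P2 → P5 lies within S1.
P2, P3 → P4, P5 lies within S2.
P2, P5 → P1 lies within S1.
Every dependency is enforceable on the fragments, so the decomposition is dependency-preserving.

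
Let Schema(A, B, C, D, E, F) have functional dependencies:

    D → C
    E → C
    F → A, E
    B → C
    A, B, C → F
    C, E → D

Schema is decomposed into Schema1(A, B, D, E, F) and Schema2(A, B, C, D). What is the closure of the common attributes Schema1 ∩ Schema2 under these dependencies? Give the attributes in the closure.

Schema1 ∩ Schema2 = {A, B, D}.
D → C applies, adding C
A, B, C → F applies, adding F
F → A, E applies, adding E
Closure: {A, B, C, D, E, F}.

A, B, C, D, E, F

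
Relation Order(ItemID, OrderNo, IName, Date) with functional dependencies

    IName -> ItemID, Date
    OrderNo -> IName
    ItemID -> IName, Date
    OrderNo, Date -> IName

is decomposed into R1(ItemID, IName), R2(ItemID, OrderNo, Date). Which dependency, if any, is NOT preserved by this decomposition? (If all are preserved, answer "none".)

none

IName → ItemID, Date: restricted closure across fragments reaches ItemID, Date.
OrderNo → IName: restricted closure across fragments reaches IName.
ItemID → IName, Date: restricted closure across fragments reaches IName, Date.
OrderNo, Date → IName: restricted closure across fragments reaches IName.
Every dependency is enforceable on the fragments, so the decomposition is dependency-preserving.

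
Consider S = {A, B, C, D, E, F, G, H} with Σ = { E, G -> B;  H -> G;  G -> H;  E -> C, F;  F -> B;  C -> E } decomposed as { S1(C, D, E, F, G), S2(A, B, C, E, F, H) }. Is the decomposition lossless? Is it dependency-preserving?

lossy and not dependency-preserving

Lossless test: (C, E, F)⁺ = {B, C, E, F}, which is a superkey of neither fragment — lossy.
Dependency preservation: the restricted closure of {H} across the fragments never reaches {G}, so H → G cannot be enforced without a join — not preserved.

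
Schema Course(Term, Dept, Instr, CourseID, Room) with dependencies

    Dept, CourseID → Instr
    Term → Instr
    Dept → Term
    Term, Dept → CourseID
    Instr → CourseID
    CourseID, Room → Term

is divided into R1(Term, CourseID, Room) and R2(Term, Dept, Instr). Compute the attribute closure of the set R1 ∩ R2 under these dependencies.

Term, Instr, CourseID

R1 ∩ R2 = {Term}.
Term → Instr applies, adding Instr
Instr → CourseID applies, adding CourseID
Closure: {Term, Instr, CourseID}.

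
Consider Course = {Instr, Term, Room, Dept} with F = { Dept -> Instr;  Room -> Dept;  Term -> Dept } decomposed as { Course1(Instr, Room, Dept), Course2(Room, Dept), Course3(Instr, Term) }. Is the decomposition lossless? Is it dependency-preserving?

Lossless test (chase): Rows 1 and 2 agree on Dept; apply Dept→Instr and equate their Instr entries. No row becomes fully distinguished — the join is lossy.
Dependency preservation: the restricted closure of {Term} across the fragments never reaches {Dept}, so Term → Dept cannot be enforced without a join — not preserved.

lossy and not dependency-preserving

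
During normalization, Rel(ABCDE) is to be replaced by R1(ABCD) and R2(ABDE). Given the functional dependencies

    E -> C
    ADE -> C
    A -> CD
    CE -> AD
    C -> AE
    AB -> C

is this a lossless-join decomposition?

Common attributes: R1 ∩ R2 = {ABD}.
Closure of {ABD}: A → CD applies, adding C; C → AE applies, adding E. So (ABD)⁺ = {ABCDE}.
This closure contains every attribute of R1, so R1 ∩ R2 → R1. The join is lossless.

Yes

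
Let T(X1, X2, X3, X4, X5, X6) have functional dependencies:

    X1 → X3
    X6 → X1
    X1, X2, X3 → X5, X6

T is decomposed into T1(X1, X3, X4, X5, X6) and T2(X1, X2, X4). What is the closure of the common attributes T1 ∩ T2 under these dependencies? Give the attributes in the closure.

T1 ∩ T2 = {X1, X4}.
X1 → X3 applies, adding X3
Closure: {X1, X3, X4}.

X1, X3, X4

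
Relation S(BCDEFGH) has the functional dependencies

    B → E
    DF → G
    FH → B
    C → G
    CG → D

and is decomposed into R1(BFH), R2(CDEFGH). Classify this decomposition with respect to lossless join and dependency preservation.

Lossless test: (FH)⁺ = {BEFH}, which contains all of one fragment — lossless.
Dependency preservation: the restricted closure of {B} across the fragments never reaches {E}, so B → E cannot be enforced without a join — not preserved.

lossless but not dependency-preserving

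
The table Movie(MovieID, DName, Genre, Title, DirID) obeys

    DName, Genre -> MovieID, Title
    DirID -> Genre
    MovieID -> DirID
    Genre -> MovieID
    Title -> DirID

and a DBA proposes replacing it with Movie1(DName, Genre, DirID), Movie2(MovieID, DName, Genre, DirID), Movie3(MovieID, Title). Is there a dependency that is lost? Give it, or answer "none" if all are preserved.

DName, Genre -> MovieID, Title

Check DName, Genre → MovieID, Title: no single fragment contains all of {MovieID, DName, Genre, Title}, and the restricted closure of {DName, Genre} across the fragments never reaches {MovieID, Title}.
DirID → Genre is preserved.
MovieID → DirID is preserved.
Genre → MovieID is preserved.
Title → DirID is preserved.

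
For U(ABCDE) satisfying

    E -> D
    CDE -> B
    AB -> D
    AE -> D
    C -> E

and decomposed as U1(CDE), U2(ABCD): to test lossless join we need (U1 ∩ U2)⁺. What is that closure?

U1 ∩ U2 = {CD}.
C → E applies, adding E
CDE → B applies, adding B
Closure: {BCDE}.

BCDE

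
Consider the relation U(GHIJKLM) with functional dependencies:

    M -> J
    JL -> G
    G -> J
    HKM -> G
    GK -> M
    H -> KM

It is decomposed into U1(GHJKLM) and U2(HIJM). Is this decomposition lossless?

No

Common attributes: U1 ∩ U2 = {HJM}.
Closure of {HJM}: H → KM applies, adding K; HKM → G applies, adding G. So (HJM)⁺ = {GHJKM}.
The closure contains neither all of U1 = {GHJKLM} nor all of U2 = {HIJM}, so the common attributes are not a superkey of either fragment. The join is lossy.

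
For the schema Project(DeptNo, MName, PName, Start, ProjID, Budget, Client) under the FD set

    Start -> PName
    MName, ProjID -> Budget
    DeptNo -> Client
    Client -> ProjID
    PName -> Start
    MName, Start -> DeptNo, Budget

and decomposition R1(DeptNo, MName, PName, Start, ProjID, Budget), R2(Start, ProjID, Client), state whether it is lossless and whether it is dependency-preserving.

lossy and not dependency-preserving

Lossless test: (Start, ProjID)⁺ = {PName, Start, ProjID}, which is a superkey of neither fragment — lossy.
Dependency preservation: the restricted closure of {DeptNo} across the fragments never reaches {Client}, so DeptNo → Client cannot be enforced without a join — not preserved.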